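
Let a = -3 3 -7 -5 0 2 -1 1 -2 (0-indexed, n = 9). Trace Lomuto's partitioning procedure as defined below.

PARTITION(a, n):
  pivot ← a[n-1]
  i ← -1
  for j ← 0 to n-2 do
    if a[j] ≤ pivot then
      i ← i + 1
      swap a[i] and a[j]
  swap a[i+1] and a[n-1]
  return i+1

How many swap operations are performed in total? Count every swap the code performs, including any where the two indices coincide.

pivot = a[8] = -2; i = -1
j=0: a[0]=-3 ≤ -2 → i=0, swap a[0],a[0] (no change) → -3 3 -7 -5 0 2 -1 1 -2
j=1: a[1]=3 > -2 → no swap
j=2: a[2]=-7 ≤ -2 → i=1, swap a[1],a[2] → -3 -7 3 -5 0 2 -1 1 -2
j=3: a[3]=-5 ≤ -2 → i=2, swap a[2],a[3] → -3 -7 -5 3 0 2 -1 1 -2
j=4: a[4]=0 > -2 → no swap
j=5: a[5]=2 > -2 → no swap
j=6: a[6]=-1 > -2 → no swap
j=7: a[7]=1 > -2 → no swap
final swap a[3],a[8] → -3 -7 -5 -2 0 2 -1 1 3; return 3

4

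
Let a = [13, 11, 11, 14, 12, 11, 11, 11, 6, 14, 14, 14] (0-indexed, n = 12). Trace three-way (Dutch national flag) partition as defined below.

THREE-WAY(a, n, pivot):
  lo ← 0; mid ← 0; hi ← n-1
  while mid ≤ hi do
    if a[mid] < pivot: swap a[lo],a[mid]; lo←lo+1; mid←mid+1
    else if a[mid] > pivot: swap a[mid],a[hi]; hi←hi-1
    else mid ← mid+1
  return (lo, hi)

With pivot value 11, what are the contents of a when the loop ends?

lo=0 mid=0 hi=11
13>11: swap(0,11), hi=10 ⇒ [14, 11, 11, 14, 12, 11, 11, 11, 6, 14, 14, 13]
14>11: swap(0,10), hi=9 ⇒ [14, 11, 11, 14, 12, 11, 11, 11, 6, 14, 14, 13]
14>11: swap(0,9), hi=8 ⇒ [14, 11, 11, 14, 12, 11, 11, 11, 6, 14, 14, 13]
14>11: swap(0,8), hi=7 ⇒ [6, 11, 11, 14, 12, 11, 11, 11, 14, 14, 14, 13]
6<11: swap(0,0), lo=1 mid=1 ⇒ [6, 11, 11, 14, 12, 11, 11, 11, 14, 14, 14, 13]
11=11: mid=2
11=11: mid=3
14>11: swap(3,7), hi=6 ⇒ [6, 11, 11, 11, 12, 11, 11, 14, 14, 14, 14, 13]
11=11: mid=4
12>11: swap(4,6), hi=5 ⇒ [6, 11, 11, 11, 11, 11, 12, 14, 14, 14, 14, 13]
11=11: mid=5
11=11: mid=6
done. lo=1 hi=5; a=[6, 11, 11, 11, 11, 11, 12, 14, 14, 14, 14, 13]

[6, 11, 11, 11, 11, 11, 12, 14, 14, 14, 14, 13]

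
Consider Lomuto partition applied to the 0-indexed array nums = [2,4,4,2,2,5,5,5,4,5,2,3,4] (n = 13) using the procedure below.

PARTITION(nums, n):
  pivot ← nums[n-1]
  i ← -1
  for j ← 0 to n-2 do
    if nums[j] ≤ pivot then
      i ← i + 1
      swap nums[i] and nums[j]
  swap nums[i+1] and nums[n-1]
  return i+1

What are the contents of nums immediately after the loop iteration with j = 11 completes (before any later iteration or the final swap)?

pivot=4, i=-1
j=0: 2≤4, i=0, swap(0,0) ⇒ [2,4,4,2,2,5,5,5,4,5,2,3,4]
j=1: 4≤4, i=1, swap(1,1) ⇒ [2,4,4,2,2,5,5,5,4,5,2,3,4]
j=2: 4≤4, i=2, swap(2,2) ⇒ [2,4,4,2,2,5,5,5,4,5,2,3,4]
j=3: 2≤4, i=3, swap(3,3) ⇒ [2,4,4,2,2,5,5,5,4,5,2,3,4]
j=4: 2≤4, i=4, swap(4,4) ⇒ [2,4,4,2,2,5,5,5,4,5,2,3,4]
j=5: 5>4, skip
j=6: 5>4, skip
j=7: 5>4, skip
j=8: 4≤4, i=5, swap(5,8) ⇒ [2,4,4,2,2,4,5,5,5,5,2,3,4]
j=9: 5>4, skip
j=10: 2≤4, i=6, swap(6,10) ⇒ [2,4,4,2,2,4,2,5,5,5,5,3,4]
j=11: 3≤4, i=7, swap(7,11) ⇒ [2,4,4,2,2,4,2,3,5,5,5,5,4]
(after j=11) nums = [2,4,4,2,2,4,2,3,5,5,5,5,4]

[2,4,4,2,2,4,2,3,5,5,5,5,4]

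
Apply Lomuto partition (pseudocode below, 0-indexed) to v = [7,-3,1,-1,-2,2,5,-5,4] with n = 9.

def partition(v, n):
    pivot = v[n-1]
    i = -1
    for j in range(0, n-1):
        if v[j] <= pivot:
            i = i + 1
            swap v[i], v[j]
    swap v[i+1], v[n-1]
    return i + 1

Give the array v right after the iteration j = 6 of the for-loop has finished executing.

pivot=4, i=-1
j=0: 7>4, skip
j=1: -3≤4, i=0, swap(0,1) ⇒ [-3,7,1,-1,-2,2,5,-5,4]
j=2: 1≤4, i=1, swap(1,2) ⇒ [-3,1,7,-1,-2,2,5,-5,4]
j=3: -1≤4, i=2, swap(2,3) ⇒ [-3,1,-1,7,-2,2,5,-5,4]
j=4: -2≤4, i=3, swap(3,4) ⇒ [-3,1,-1,-2,7,2,5,-5,4]
j=5: 2≤4, i=4, swap(4,5) ⇒ [-3,1,-1,-2,2,7,5,-5,4]
j=6: 5>4, skip
(after j=6) v = [-3,1,-1,-2,2,7,5,-5,4]

[-3,1,-1,-2,2,7,5,-5,4]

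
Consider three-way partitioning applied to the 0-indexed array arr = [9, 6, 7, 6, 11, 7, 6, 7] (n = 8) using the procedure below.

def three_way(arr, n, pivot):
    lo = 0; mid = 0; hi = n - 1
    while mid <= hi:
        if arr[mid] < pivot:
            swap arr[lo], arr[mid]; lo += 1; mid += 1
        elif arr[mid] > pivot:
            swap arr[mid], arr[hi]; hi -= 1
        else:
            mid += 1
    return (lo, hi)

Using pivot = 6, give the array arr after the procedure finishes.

pivot = 6; lo=0, mid=0, hi=7
arr[mid]=9>6: swap arr[0],arr[7]; hi=6 → [7, 6, 7, 6, 11, 7, 6, 9]
arr[mid]=7>6: swap arr[0],arr[6]; hi=5 → [6, 6, 7, 6, 11, 7, 7, 9]
arr[mid]=6=6: mid=1
arr[mid]=6=6: mid=2
arr[mid]=7>6: swap arr[2],arr[5]; hi=4 → [6, 6, 7, 6, 11, 7, 7, 9]
arr[mid]=7>6: swap arr[2],arr[4]; hi=3 → [6, 6, 11, 6, 7, 7, 7, 9]
arr[mid]=11>6: swap arr[2],arr[3]; hi=2 → [6, 6, 6, 11, 7, 7, 7, 9]
arr[mid]=6=6: mid=3
end: lo=0, hi=2; arr = [6, 6, 6, 11, 7, 7, 7, 9]

[6, 6, 6, 11, 7, 7, 7, 9]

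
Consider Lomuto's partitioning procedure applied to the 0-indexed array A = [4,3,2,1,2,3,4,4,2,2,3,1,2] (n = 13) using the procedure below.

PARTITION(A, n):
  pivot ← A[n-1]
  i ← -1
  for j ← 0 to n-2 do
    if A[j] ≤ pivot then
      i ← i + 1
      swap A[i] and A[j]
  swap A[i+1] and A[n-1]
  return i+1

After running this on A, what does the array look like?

pivot=2, i=-1
j=0: 4>2, skip
j=1: 3>2, skip
j=2: 2≤2, i=0, swap(0,2) ⇒ [2,3,4,1,2,3,4,4,2,2,3,1,2]
j=3: 1≤2, i=1, swap(1,3) ⇒ [2,1,4,3,2,3,4,4,2,2,3,1,2]
j=4: 2≤2, i=2, swap(2,4) ⇒ [2,1,2,3,4,3,4,4,2,2,3,1,2]
j=5: 3>2, skip
j=6: 4>2, skip
j=7: 4>2, skip
j=8: 2≤2, i=3, swap(3,8) ⇒ [2,1,2,2,4,3,4,4,3,2,3,1,2]
j=9: 2≤2, i=4, swap(4,9) ⇒ [2,1,2,2,2,3,4,4,3,4,3,1,2]
j=10: 3>2, skip
j=11: 1≤2, i=5, swap(5,11) ⇒ [2,1,2,2,2,1,4,4,3,4,3,3,2]
swap(6,12) ⇒ [2,1,2,2,2,1,2,4,3,4,3,3,4]; return 6

[2,1,2,2,2,1,2,4,3,4,3,3,4]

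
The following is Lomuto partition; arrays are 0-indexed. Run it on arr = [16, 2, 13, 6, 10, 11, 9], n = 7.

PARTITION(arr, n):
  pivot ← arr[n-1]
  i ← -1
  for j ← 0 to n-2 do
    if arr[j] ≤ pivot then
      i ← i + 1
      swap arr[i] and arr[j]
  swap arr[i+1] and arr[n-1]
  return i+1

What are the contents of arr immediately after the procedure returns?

pivot=9, i=-1
j=0: 16>9, skip
j=1: 2≤9, i=0, swap(0,1) ⇒ [2, 16, 13, 6, 10, 11, 9]
j=2: 13>9, skip
j=3: 6≤9, i=1, swap(1,3) ⇒ [2, 6, 13, 16, 10, 11, 9]
j=4: 10>9, skip
j=5: 11>9, skip
swap(2,6) ⇒ [2, 6, 9, 16, 10, 11, 13]; return 2

[2, 6, 9, 16, 10, 11, 13]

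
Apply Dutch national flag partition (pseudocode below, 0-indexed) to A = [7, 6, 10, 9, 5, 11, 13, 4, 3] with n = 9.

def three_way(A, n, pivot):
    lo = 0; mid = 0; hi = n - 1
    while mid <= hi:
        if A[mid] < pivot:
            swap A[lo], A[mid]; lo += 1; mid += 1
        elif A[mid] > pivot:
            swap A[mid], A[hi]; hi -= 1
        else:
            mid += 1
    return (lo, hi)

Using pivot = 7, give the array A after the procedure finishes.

[6, 3, 4, 5, 7, 13, 11, 9, 10]

pivot = 7; lo=0, mid=0, hi=8
A[mid]=7=7: mid=1
A[mid]=6<7: swap A[0],A[1]; lo=1,mid=2 → [6, 7, 10, 9, 5, 11, 13, 4, 3]
A[mid]=10>7: swap A[2],A[8]; hi=7 → [6, 7, 3, 9, 5, 11, 13, 4, 10]
A[mid]=3<7: swap A[1],A[2]; lo=2,mid=3 → [6, 3, 7, 9, 5, 11, 13, 4, 10]
A[mid]=9>7: swap A[3],A[7]; hi=6 → [6, 3, 7, 4, 5, 11, 13, 9, 10]
A[mid]=4<7: swap A[2],A[3]; lo=3,mid=4 → [6, 3, 4, 7, 5, 11, 13, 9, 10]
A[mid]=5<7: swap A[3],A[4]; lo=4,mid=5 → [6, 3, 4, 5, 7, 11, 13, 9, 10]
A[mid]=11>7: swap A[5],A[6]; hi=5 → [6, 3, 4, 5, 7, 13, 11, 9, 10]
A[mid]=13>7: swap A[5],A[5]; hi=4 → [6, 3, 4, 5, 7, 13, 11, 9, 10]
end: lo=4, hi=4; A = [6, 3, 4, 5, 7, 13, 11, 9, 10]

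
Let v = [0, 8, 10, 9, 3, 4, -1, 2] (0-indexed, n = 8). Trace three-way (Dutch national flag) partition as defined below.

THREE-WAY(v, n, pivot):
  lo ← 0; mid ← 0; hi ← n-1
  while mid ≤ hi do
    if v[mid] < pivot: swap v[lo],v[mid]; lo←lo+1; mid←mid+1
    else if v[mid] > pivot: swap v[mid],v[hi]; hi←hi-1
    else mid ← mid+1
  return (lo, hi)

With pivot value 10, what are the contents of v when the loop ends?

[0, 8, 9, 3, 4, -1, 2, 10]

pivot = 10; lo=0, mid=0, hi=7
v[mid]=0<10: swap v[0],v[0]; lo=1,mid=1 → [0, 8, 10, 9, 3, 4, -1, 2]
v[mid]=8<10: swap v[1],v[1]; lo=2,mid=2 → [0, 8, 10, 9, 3, 4, -1, 2]
v[mid]=10=10: mid=3
v[mid]=9<10: swap v[2],v[3]; lo=3,mid=4 → [0, 8, 9, 10, 3, 4, -1, 2]
v[mid]=3<10: swap v[3],v[4]; lo=4,mid=5 → [0, 8, 9, 3, 10, 4, -1, 2]
v[mid]=4<10: swap v[4],v[5]; lo=5,mid=6 → [0, 8, 9, 3, 4, 10, -1, 2]
v[mid]=-1<10: swap v[5],v[6]; lo=6,mid=7 → [0, 8, 9, 3, 4, -1, 10, 2]
v[mid]=2<10: swap v[6],v[7]; lo=7,mid=8 → [0, 8, 9, 3, 4, -1, 2, 10]
end: lo=7, hi=7; v = [0, 8, 9, 3, 4, -1, 2, 10]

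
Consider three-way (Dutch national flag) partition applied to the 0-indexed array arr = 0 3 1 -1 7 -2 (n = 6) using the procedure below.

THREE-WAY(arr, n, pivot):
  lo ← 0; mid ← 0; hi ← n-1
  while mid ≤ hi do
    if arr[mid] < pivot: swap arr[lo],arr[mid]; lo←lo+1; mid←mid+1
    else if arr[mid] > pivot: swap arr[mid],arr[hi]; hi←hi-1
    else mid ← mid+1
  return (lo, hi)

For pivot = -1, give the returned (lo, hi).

(1, 1)

pivot = -1; lo=0, mid=0, hi=5
arr[mid]=0>-1: swap arr[0],arr[5]; hi=4 → -2 3 1 -1 7 0
arr[mid]=-2<-1: swap arr[0],arr[0]; lo=1,mid=1 → -2 3 1 -1 7 0
arr[mid]=3>-1: swap arr[1],arr[4]; hi=3 → -2 7 1 -1 3 0
arr[mid]=7>-1: swap arr[1],arr[3]; hi=2 → -2 -1 1 7 3 0
arr[mid]=-1=-1: mid=2
arr[mid]=1>-1: swap arr[2],arr[2]; hi=1 → -2 -1 1 7 3 0
end: lo=1, hi=1; arr = -2 -1 1 7 3 0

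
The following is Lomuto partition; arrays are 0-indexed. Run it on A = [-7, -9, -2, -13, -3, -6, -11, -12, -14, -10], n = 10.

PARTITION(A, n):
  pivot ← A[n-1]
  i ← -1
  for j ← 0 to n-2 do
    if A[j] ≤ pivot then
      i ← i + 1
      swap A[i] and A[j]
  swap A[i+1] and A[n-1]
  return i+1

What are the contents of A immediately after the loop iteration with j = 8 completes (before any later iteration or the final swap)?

pivot = A[9] = -10; i = -1
j=0: A[0]=-7 > -10 → no swap
j=1: A[1]=-9 > -10 → no swap
j=2: A[2]=-2 > -10 → no swap
j=3: A[3]=-13 ≤ -10 → i=0, swap A[0],A[3] → [-13, -9, -2, -7, -3, -6, -11, -12, -14, -10]
j=4: A[4]=-3 > -10 → no swap
j=5: A[5]=-6 > -10 → no swap
j=6: A[6]=-11 ≤ -10 → i=1, swap A[1],A[6] → [-13, -11, -2, -7, -3, -6, -9, -12, -14, -10]
j=7: A[7]=-12 ≤ -10 → i=2, swap A[2],A[7] → [-13, -11, -12, -7, -3, -6, -9, -2, -14, -10]
j=8: A[8]=-14 ≤ -10 → i=3, swap A[3],A[8] → [-13, -11, -12, -14, -3, -6, -9, -2, -7, -10]
(after j=8) A = [-13, -11, -12, -14, -3, -6, -9, -2, -7, -10]

[-13, -11, -12, -14, -3, -6, -9, -2, -7, -10]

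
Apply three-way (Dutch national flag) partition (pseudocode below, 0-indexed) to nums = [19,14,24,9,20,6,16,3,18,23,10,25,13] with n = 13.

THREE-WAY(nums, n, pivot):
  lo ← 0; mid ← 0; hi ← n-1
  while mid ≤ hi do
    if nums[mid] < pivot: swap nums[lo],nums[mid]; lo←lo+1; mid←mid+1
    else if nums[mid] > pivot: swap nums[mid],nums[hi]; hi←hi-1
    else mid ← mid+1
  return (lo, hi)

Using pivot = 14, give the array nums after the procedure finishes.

[13,10,9,3,6,14,16,18,23,20,25,24,19]

lo=0 mid=0 hi=12
19>14: swap(0,12), hi=11 ⇒ [13,14,24,9,20,6,16,3,18,23,10,25,19]
13<14: swap(0,0), lo=1 mid=1 ⇒ [13,14,24,9,20,6,16,3,18,23,10,25,19]
14=14: mid=2
24>14: swap(2,11), hi=10 ⇒ [13,14,25,9,20,6,16,3,18,23,10,24,19]
25>14: swap(2,10), hi=9 ⇒ [13,14,10,9,20,6,16,3,18,23,25,24,19]
10<14: swap(1,2), lo=2 mid=3 ⇒ [13,10,14,9,20,6,16,3,18,23,25,24,19]
9<14: swap(2,3), lo=3 mid=4 ⇒ [13,10,9,14,20,6,16,3,18,23,25,24,19]
20>14: swap(4,9), hi=8 ⇒ [13,10,9,14,23,6,16,3,18,20,25,24,19]
23>14: swap(4,8), hi=7 ⇒ [13,10,9,14,18,6,16,3,23,20,25,24,19]
18>14: swap(4,7), hi=6 ⇒ [13,10,9,14,3,6,16,18,23,20,25,24,19]
3<14: swap(3,4), lo=4 mid=5 ⇒ [13,10,9,3,14,6,16,18,23,20,25,24,19]
6<14: swap(4,5), lo=5 mid=6 ⇒ [13,10,9,3,6,14,16,18,23,20,25,24,19]
16>14: swap(6,6), hi=5 ⇒ [13,10,9,3,6,14,16,18,23,20,25,24,19]
done. lo=5 hi=5; nums=[13,10,9,3,6,14,16,18,23,20,25,24,19]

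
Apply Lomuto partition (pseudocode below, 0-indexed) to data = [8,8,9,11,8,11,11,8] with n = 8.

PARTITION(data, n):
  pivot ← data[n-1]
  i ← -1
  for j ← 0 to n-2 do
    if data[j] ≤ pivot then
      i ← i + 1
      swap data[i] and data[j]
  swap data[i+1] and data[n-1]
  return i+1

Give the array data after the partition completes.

[8,8,8,8,9,11,11,11]

pivot=8, i=-1
j=0: 8≤8, i=0, swap(0,0) ⇒ [8,8,9,11,8,11,11,8]
j=1: 8≤8, i=1, swap(1,1) ⇒ [8,8,9,11,8,11,11,8]
j=2: 9>8, skip
j=3: 11>8, skip
j=4: 8≤8, i=2, swap(2,4) ⇒ [8,8,8,11,9,11,11,8]
j=5: 11>8, skip
j=6: 11>8, skip
swap(3,7) ⇒ [8,8,8,8,9,11,11,11]; return 3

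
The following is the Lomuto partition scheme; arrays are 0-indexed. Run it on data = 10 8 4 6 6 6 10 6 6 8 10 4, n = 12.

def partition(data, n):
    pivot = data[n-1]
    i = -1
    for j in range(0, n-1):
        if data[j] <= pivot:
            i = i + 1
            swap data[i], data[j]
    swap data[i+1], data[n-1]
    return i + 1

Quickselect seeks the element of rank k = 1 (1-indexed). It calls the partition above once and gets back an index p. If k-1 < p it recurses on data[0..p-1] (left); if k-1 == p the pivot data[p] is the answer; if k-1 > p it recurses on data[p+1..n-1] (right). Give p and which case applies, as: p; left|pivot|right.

pivot=4, i=-1
j=0: 10>4, skip
j=1: 8>4, skip
j=2: 4≤4, i=0, swap(0,2) ⇒ 4 8 10 6 6 6 10 6 6 8 10 4
j=3: 6>4, skip
j=4: 6>4, skip
j=5: 6>4, skip
j=6: 10>4, skip
j=7: 6>4, skip
j=8: 6>4, skip
j=9: 8>4, skip
j=10: 10>4, skip
swap(1,11) ⇒ 4 4 10 6 6 6 10 6 6 8 10 8; return 1
p = 1; k-1 = 0 < 1 ⇒ left

1; left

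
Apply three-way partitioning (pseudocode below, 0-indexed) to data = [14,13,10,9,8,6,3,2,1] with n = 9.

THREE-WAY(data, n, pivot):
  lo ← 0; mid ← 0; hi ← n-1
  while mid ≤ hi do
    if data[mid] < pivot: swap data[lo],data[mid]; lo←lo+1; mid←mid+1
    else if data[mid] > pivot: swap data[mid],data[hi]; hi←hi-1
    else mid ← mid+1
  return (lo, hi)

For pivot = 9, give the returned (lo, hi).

pivot = 9; lo=0, mid=0, hi=8
data[mid]=14>9: swap data[0],data[8]; hi=7 → [1,13,10,9,8,6,3,2,14]
data[mid]=1<9: swap data[0],data[0]; lo=1,mid=1 → [1,13,10,9,8,6,3,2,14]
data[mid]=13>9: swap data[1],data[7]; hi=6 → [1,2,10,9,8,6,3,13,14]
data[mid]=2<9: swap data[1],data[1]; lo=2,mid=2 → [1,2,10,9,8,6,3,13,14]
data[mid]=10>9: swap data[2],data[6]; hi=5 → [1,2,3,9,8,6,10,13,14]
data[mid]=3<9: swap data[2],data[2]; lo=3,mid=3 → [1,2,3,9,8,6,10,13,14]
data[mid]=9=9: mid=4
data[mid]=8<9: swap data[3],data[4]; lo=4,mid=5 → [1,2,3,8,9,6,10,13,14]
data[mid]=6<9: swap data[4],data[5]; lo=5,mid=6 → [1,2,3,8,6,9,10,13,14]
end: lo=5, hi=5; data = [1,2,3,8,6,9,10,13,14]

(5, 5)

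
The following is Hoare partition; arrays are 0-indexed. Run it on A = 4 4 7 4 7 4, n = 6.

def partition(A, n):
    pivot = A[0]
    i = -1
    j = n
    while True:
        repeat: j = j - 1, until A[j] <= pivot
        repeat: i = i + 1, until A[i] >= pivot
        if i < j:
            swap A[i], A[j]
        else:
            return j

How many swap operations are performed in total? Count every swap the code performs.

pivot=4
j stops at 5 (4), i stops at 0 (4); swap ⇒ 4 4 7 4 7 4
j stops at 3 (4), i stops at 1 (4); swap ⇒ 4 4 7 4 7 4
j stops at 1, i stops at 2; i≥j ⇒ return 1. A=4 4 7 4 7 4

2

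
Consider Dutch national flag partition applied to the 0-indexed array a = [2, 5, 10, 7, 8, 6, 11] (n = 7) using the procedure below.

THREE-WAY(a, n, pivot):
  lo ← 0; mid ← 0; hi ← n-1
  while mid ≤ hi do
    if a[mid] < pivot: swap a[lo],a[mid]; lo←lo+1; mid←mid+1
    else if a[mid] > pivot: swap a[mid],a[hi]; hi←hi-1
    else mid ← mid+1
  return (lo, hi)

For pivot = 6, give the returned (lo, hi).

(2, 2)

pivot = 6; lo=0, mid=0, hi=6
a[mid]=2<6: swap a[0],a[0]; lo=1,mid=1 → [2, 5, 10, 7, 8, 6, 11]
a[mid]=5<6: swap a[1],a[1]; lo=2,mid=2 → [2, 5, 10, 7, 8, 6, 11]
a[mid]=10>6: swap a[2],a[6]; hi=5 → [2, 5, 11, 7, 8, 6, 10]
a[mid]=11>6: swap a[2],a[5]; hi=4 → [2, 5, 6, 7, 8, 11, 10]
a[mid]=6=6: mid=3
a[mid]=7>6: swap a[3],a[4]; hi=3 → [2, 5, 6, 8, 7, 11, 10]
a[mid]=8>6: swap a[3],a[3]; hi=2 → [2, 5, 6, 8, 7, 11, 10]
end: lo=2, hi=2; a = [2, 5, 6, 8, 7, 11, 10]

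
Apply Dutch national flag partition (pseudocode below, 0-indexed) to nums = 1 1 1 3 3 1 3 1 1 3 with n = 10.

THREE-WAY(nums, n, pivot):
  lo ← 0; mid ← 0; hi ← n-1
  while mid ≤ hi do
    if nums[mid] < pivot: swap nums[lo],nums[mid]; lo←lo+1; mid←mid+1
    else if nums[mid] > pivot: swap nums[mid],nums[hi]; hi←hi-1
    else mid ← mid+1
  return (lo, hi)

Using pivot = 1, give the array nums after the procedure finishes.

1 1 1 1 1 1 3 3 3 3

pivot = 1; lo=0, mid=0, hi=9
nums[mid]=1=1: mid=1
nums[mid]=1=1: mid=2
nums[mid]=1=1: mid=3
nums[mid]=3>1: swap nums[3],nums[9]; hi=8 → 1 1 1 3 3 1 3 1 1 3
nums[mid]=3>1: swap nums[3],nums[8]; hi=7 → 1 1 1 1 3 1 3 1 3 3
nums[mid]=1=1: mid=4
nums[mid]=3>1: swap nums[4],nums[7]; hi=6 → 1 1 1 1 1 1 3 3 3 3
nums[mid]=1=1: mid=5
nums[mid]=1=1: mid=6
nums[mid]=3>1: swap nums[6],nums[6]; hi=5 → 1 1 1 1 1 1 3 3 3 3
end: lo=0, hi=5; nums = 1 1 1 1 1 1 3 3 3 3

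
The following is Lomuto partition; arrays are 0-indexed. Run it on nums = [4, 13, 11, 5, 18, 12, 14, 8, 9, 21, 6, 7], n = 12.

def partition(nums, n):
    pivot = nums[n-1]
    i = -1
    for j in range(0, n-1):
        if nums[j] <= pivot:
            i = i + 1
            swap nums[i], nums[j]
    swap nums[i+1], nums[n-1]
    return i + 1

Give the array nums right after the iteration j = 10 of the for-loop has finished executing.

[4, 5, 6, 13, 18, 12, 14, 8, 9, 21, 11, 7]

pivot = nums[11] = 7; i = -1
j=0: nums[0]=4 ≤ 7 → i=0, swap nums[0],nums[0] (no change) → [4, 13, 11, 5, 18, 12, 14, 8, 9, 21, 6, 7]
j=1: nums[1]=13 > 7 → no swap
j=2: nums[2]=11 > 7 → no swap
j=3: nums[3]=5 ≤ 7 → i=1, swap nums[1],nums[3] → [4, 5, 11, 13, 18, 12, 14, 8, 9, 21, 6, 7]
j=4: nums[4]=18 > 7 → no swap
j=5: nums[5]=12 > 7 → no swap
j=6: nums[6]=14 > 7 → no swap
j=7: nums[7]=8 > 7 → no swap
j=8: nums[8]=9 > 7 → no swap
j=9: nums[9]=21 > 7 → no swap
j=10: nums[10]=6 ≤ 7 → i=2, swap nums[2],nums[10] → [4, 5, 6, 13, 18, 12, 14, 8, 9, 21, 11, 7]
(after j=10) nums = [4, 5, 6, 13, 18, 12, 14, 8, 9, 21, 11, 7]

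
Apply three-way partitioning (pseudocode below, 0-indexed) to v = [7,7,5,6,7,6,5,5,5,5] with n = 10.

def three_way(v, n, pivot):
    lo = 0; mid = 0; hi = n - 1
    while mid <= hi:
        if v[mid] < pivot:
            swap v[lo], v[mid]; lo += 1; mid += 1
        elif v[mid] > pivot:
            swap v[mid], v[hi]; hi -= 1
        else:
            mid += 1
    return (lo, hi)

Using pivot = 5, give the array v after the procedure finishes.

pivot = 5; lo=0, mid=0, hi=9
v[mid]=7>5: swap v[0],v[9]; hi=8 → [5,7,5,6,7,6,5,5,5,7]
v[mid]=5=5: mid=1
v[mid]=7>5: swap v[1],v[8]; hi=7 → [5,5,5,6,7,6,5,5,7,7]
v[mid]=5=5: mid=2
v[mid]=5=5: mid=3
v[mid]=6>5: swap v[3],v[7]; hi=6 → [5,5,5,5,7,6,5,6,7,7]
v[mid]=5=5: mid=4
v[mid]=7>5: swap v[4],v[6]; hi=5 → [5,5,5,5,5,6,7,6,7,7]
v[mid]=5=5: mid=5
v[mid]=6>5: swap v[5],v[5]; hi=4 → [5,5,5,5,5,6,7,6,7,7]
end: lo=0, hi=4; v = [5,5,5,5,5,6,7,6,7,7]

[5,5,5,5,5,6,7,6,7,7]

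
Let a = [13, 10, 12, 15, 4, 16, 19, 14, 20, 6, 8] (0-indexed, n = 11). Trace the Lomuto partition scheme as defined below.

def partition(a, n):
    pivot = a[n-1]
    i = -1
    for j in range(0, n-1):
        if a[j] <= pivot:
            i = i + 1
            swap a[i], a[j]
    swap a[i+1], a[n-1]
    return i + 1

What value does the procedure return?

pivot=8, i=-1
j=0: 13>8, skip
j=1: 10>8, skip
j=2: 12>8, skip
j=3: 15>8, skip
j=4: 4≤8, i=0, swap(0,4) ⇒ [4, 10, 12, 15, 13, 16, 19, 14, 20, 6, 8]
j=5: 16>8, skip
j=6: 19>8, skip
j=7: 14>8, skip
j=8: 20>8, skip
j=9: 6≤8, i=1, swap(1,9) ⇒ [4, 6, 12, 15, 13, 16, 19, 14, 20, 10, 8]
swap(2,10) ⇒ [4, 6, 8, 15, 13, 16, 19, 14, 20, 10, 12]; return 2

2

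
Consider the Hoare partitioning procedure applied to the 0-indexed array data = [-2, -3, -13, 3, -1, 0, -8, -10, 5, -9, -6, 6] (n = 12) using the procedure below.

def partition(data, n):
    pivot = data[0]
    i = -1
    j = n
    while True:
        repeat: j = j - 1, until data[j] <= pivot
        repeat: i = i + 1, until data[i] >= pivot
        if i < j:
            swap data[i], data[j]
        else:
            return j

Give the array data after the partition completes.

pivot = data[0] = -2; i = -1, j = 12
j→10 (data[10]=-6≤-2), i→0 (data[0]=-2≥-2); i<j, swap → [-6, -3, -13, 3, -1, 0, -8, -10, 5, -9, -2, 6]
j→9 (data[9]=-9≤-2), i→3 (data[3]=3≥-2); i<j, swap → [-6, -3, -13, -9, -1, 0, -8, -10, 5, 3, -2, 6]
j→7 (data[7]=-10≤-2), i→4 (data[4]=-1≥-2); i<j, swap → [-6, -3, -13, -9, -10, 0, -8, -1, 5, 3, -2, 6]
j→6 (data[6]=-8≤-2), i→5 (data[5]=0≥-2); i<j, swap → [-6, -3, -13, -9, -10, -8, 0, -1, 5, 3, -2, 6]
j→5, i→6; i≥j, return j=5. data = [-6, -3, -13, -9, -10, -8, 0, -1, 5, 3, -2, 6]

[-6, -3, -13, -9, -10, -8, 0, -1, 5, 3, -2, 6]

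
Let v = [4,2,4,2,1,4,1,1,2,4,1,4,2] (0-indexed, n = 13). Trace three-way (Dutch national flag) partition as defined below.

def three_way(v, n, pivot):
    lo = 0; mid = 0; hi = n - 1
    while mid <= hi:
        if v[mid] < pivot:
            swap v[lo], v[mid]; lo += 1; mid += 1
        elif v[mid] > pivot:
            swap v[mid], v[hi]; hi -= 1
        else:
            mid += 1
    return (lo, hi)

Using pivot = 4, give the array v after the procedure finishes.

[2,2,1,1,1,2,1,2,4,4,4,4,4]

lo=0 mid=0 hi=12
4=4: mid=1
2<4: swap(0,1), lo=1 mid=2 ⇒ [2,4,4,2,1,4,1,1,2,4,1,4,2]
4=4: mid=3
2<4: swap(1,3), lo=2 mid=4 ⇒ [2,2,4,4,1,4,1,1,2,4,1,4,2]
1<4: swap(2,4), lo=3 mid=5 ⇒ [2,2,1,4,4,4,1,1,2,4,1,4,2]
4=4: mid=6
1<4: swap(3,6), lo=4 mid=7 ⇒ [2,2,1,1,4,4,4,1,2,4,1,4,2]
1<4: swap(4,7), lo=5 mid=8 ⇒ [2,2,1,1,1,4,4,4,2,4,1,4,2]
2<4: swap(5,8), lo=6 mid=9 ⇒ [2,2,1,1,1,2,4,4,4,4,1,4,2]
4=4: mid=10
1<4: swap(6,10), lo=7 mid=11 ⇒ [2,2,1,1,1,2,1,4,4,4,4,4,2]
4=4: mid=12
2<4: swap(7,12), lo=8 mid=13 ⇒ [2,2,1,1,1,2,1,2,4,4,4,4,4]
done. lo=8 hi=12; v=[2,2,1,1,1,2,1,2,4,4,4,4,4]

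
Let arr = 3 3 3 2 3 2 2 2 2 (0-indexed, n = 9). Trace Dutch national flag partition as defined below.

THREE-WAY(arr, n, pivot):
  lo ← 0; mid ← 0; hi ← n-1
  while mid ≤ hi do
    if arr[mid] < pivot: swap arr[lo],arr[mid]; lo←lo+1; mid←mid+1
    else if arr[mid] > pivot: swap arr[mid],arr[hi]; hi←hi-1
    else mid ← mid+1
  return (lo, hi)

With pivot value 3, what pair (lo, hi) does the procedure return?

(5, 8)

lo=0 mid=0 hi=8
3=3: mid=1
3=3: mid=2
3=3: mid=3
2<3: swap(0,3), lo=1 mid=4 ⇒ 2 3 3 3 3 2 2 2 2
3=3: mid=5
2<3: swap(1,5), lo=2 mid=6 ⇒ 2 2 3 3 3 3 2 2 2
2<3: swap(2,6), lo=3 mid=7 ⇒ 2 2 2 3 3 3 3 2 2
2<3: swap(3,7), lo=4 mid=8 ⇒ 2 2 2 2 3 3 3 3 2
2<3: swap(4,8), lo=5 mid=9 ⇒ 2 2 2 2 2 3 3 3 3
done. lo=5 hi=8; arr=2 2 2 2 2 3 3 3 3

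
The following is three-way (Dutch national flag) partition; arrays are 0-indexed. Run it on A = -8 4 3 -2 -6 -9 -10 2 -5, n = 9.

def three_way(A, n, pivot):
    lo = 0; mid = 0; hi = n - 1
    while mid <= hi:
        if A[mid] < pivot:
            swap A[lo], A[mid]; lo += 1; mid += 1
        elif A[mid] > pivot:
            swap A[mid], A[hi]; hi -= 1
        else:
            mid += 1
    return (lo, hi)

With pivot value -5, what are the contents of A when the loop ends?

lo=0 mid=0 hi=8
-8<-5: swap(0,0), lo=1 mid=1 ⇒ -8 4 3 -2 -6 -9 -10 2 -5
4>-5: swap(1,8), hi=7 ⇒ -8 -5 3 -2 -6 -9 -10 2 4
-5=-5: mid=2
3>-5: swap(2,7), hi=6 ⇒ -8 -5 2 -2 -6 -9 -10 3 4
2>-5: swap(2,6), hi=5 ⇒ -8 -5 -10 -2 -6 -9 2 3 4
-10<-5: swap(1,2), lo=2 mid=3 ⇒ -8 -10 -5 -2 -6 -9 2 3 4
-2>-5: swap(3,5), hi=4 ⇒ -8 -10 -5 -9 -6 -2 2 3 4
-9<-5: swap(2,3), lo=3 mid=4 ⇒ -8 -10 -9 -5 -6 -2 2 3 4
-6<-5: swap(3,4), lo=4 mid=5 ⇒ -8 -10 -9 -6 -5 -2 2 3 4
done. lo=4 hi=4; A=-8 -10 -9 -6 -5 -2 2 3 4

-8 -10 -9 -6 -5 -2 2 3 4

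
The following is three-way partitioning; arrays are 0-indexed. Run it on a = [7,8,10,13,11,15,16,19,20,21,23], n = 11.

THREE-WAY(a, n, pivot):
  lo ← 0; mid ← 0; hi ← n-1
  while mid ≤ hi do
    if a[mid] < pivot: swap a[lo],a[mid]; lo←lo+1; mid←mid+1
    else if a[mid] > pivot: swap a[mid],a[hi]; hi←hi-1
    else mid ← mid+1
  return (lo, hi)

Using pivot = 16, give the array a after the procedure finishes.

[7,8,10,13,11,15,16,20,21,23,19]

lo=0 mid=0 hi=10
7<16: swap(0,0), lo=1 mid=1 ⇒ [7,8,10,13,11,15,16,19,20,21,23]
8<16: swap(1,1), lo=2 mid=2 ⇒ [7,8,10,13,11,15,16,19,20,21,23]
10<16: swap(2,2), lo=3 mid=3 ⇒ [7,8,10,13,11,15,16,19,20,21,23]
13<16: swap(3,3), lo=4 mid=4 ⇒ [7,8,10,13,11,15,16,19,20,21,23]
11<16: swap(4,4), lo=5 mid=5 ⇒ [7,8,10,13,11,15,16,19,20,21,23]
15<16: swap(5,5), lo=6 mid=6 ⇒ [7,8,10,13,11,15,16,19,20,21,23]
16=16: mid=7
19>16: swap(7,10), hi=9 ⇒ [7,8,10,13,11,15,16,23,20,21,19]
23>16: swap(7,9), hi=8 ⇒ [7,8,10,13,11,15,16,21,20,23,19]
21>16: swap(7,8), hi=7 ⇒ [7,8,10,13,11,15,16,20,21,23,19]
20>16: swap(7,7), hi=6 ⇒ [7,8,10,13,11,15,16,20,21,23,19]
done. lo=6 hi=6; a=[7,8,10,13,11,15,16,20,21,23,19]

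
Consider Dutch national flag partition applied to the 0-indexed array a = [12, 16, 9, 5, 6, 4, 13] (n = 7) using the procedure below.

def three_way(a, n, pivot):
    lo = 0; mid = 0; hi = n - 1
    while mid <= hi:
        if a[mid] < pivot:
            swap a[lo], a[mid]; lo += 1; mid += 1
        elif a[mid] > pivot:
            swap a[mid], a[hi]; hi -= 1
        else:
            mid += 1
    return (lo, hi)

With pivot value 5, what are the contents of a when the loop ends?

pivot = 5; lo=0, mid=0, hi=6
a[mid]=12>5: swap a[0],a[6]; hi=5 → [13, 16, 9, 5, 6, 4, 12]
a[mid]=13>5: swap a[0],a[5]; hi=4 → [4, 16, 9, 5, 6, 13, 12]
a[mid]=4<5: swap a[0],a[0]; lo=1,mid=1 → [4, 16, 9, 5, 6, 13, 12]
a[mid]=16>5: swap a[1],a[4]; hi=3 → [4, 6, 9, 5, 16, 13, 12]
a[mid]=6>5: swap a[1],a[3]; hi=2 → [4, 5, 9, 6, 16, 13, 12]
a[mid]=5=5: mid=2
a[mid]=9>5: swap a[2],a[2]; hi=1 → [4, 5, 9, 6, 16, 13, 12]
end: lo=1, hi=1; a = [4, 5, 9, 6, 16, 13, 12]

[4, 5, 9, 6, 16, 13, 12]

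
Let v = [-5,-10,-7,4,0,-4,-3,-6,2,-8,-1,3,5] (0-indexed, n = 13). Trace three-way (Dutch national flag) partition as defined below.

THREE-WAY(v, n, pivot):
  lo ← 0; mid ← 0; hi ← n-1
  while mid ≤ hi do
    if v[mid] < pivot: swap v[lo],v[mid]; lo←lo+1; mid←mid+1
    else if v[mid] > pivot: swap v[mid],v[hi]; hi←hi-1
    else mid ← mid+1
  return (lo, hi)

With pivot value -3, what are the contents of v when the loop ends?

lo=0 mid=0 hi=12
-5<-3: swap(0,0), lo=1 mid=1 ⇒ [-5,-10,-7,4,0,-4,-3,-6,2,-8,-1,3,5]
-10<-3: swap(1,1), lo=2 mid=2 ⇒ [-5,-10,-7,4,0,-4,-3,-6,2,-8,-1,3,5]
-7<-3: swap(2,2), lo=3 mid=3 ⇒ [-5,-10,-7,4,0,-4,-3,-6,2,-8,-1,3,5]
4>-3: swap(3,12), hi=11 ⇒ [-5,-10,-7,5,0,-4,-3,-6,2,-8,-1,3,4]
5>-3: swap(3,11), hi=10 ⇒ [-5,-10,-7,3,0,-4,-3,-6,2,-8,-1,5,4]
3>-3: swap(3,10), hi=9 ⇒ [-5,-10,-7,-1,0,-4,-3,-6,2,-8,3,5,4]
-1>-3: swap(3,9), hi=8 ⇒ [-5,-10,-7,-8,0,-4,-3,-6,2,-1,3,5,4]
-8<-3: swap(3,3), lo=4 mid=4 ⇒ [-5,-10,-7,-8,0,-4,-3,-6,2,-1,3,5,4]
0>-3: swap(4,8), hi=7 ⇒ [-5,-10,-7,-8,2,-4,-3,-6,0,-1,3,5,4]
2>-3: swap(4,7), hi=6 ⇒ [-5,-10,-7,-8,-6,-4,-3,2,0,-1,3,5,4]
-6<-3: swap(4,4), lo=5 mid=5 ⇒ [-5,-10,-7,-8,-6,-4,-3,2,0,-1,3,5,4]
-4<-3: swap(5,5), lo=6 mid=6 ⇒ [-5,-10,-7,-8,-6,-4,-3,2,0,-1,3,5,4]
-3=-3: mid=7
done. lo=6 hi=6; v=[-5,-10,-7,-8,-6,-4,-3,2,0,-1,3,5,4]

[-5,-10,-7,-8,-6,-4,-3,2,0,-1,3,5,4]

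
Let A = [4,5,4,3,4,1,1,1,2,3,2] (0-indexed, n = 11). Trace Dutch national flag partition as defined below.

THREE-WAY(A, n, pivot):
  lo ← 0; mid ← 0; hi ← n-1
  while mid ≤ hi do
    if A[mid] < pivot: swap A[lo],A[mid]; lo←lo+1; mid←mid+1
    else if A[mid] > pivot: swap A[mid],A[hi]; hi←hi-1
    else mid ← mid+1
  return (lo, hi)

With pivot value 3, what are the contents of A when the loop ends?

[2,2,1,1,1,3,3,4,4,5,4]

lo=0 mid=0 hi=10
4>3: swap(0,10), hi=9 ⇒ [2,5,4,3,4,1,1,1,2,3,4]
2<3: swap(0,0), lo=1 mid=1 ⇒ [2,5,4,3,4,1,1,1,2,3,4]
5>3: swap(1,9), hi=8 ⇒ [2,3,4,3,4,1,1,1,2,5,4]
3=3: mid=2
4>3: swap(2,8), hi=7 ⇒ [2,3,2,3,4,1,1,1,4,5,4]
2<3: swap(1,2), lo=2 mid=3 ⇒ [2,2,3,3,4,1,1,1,4,5,4]
3=3: mid=4
4>3: swap(4,7), hi=6 ⇒ [2,2,3,3,1,1,1,4,4,5,4]
1<3: swap(2,4), lo=3 mid=5 ⇒ [2,2,1,3,3,1,1,4,4,5,4]
1<3: swap(3,5), lo=4 mid=6 ⇒ [2,2,1,1,3,3,1,4,4,5,4]
1<3: swap(4,6), lo=5 mid=7 ⇒ [2,2,1,1,1,3,3,4,4,5,4]
done. lo=5 hi=6; A=[2,2,1,1,1,3,3,4,4,5,4]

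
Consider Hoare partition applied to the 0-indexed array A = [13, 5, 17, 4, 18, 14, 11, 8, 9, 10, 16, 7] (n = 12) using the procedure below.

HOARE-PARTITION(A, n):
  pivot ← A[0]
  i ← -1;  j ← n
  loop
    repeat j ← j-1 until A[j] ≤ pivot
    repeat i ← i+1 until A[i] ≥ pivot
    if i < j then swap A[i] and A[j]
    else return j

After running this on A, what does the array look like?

pivot=13
j stops at 11 (7), i stops at 0 (13); swap ⇒ [7, 5, 17, 4, 18, 14, 11, 8, 9, 10, 16, 13]
j stops at 9 (10), i stops at 2 (17); swap ⇒ [7, 5, 10, 4, 18, 14, 11, 8, 9, 17, 16, 13]
j stops at 8 (9), i stops at 4 (18); swap ⇒ [7, 5, 10, 4, 9, 14, 11, 8, 18, 17, 16, 13]
j stops at 7 (8), i stops at 5 (14); swap ⇒ [7, 5, 10, 4, 9, 8, 11, 14, 18, 17, 16, 13]
j stops at 6, i stops at 7; i≥j ⇒ return 6. A=[7, 5, 10, 4, 9, 8, 11, 14, 18, 17, 16, 13]

[7, 5, 10, 4, 9, 8, 11, 14, 18, 17, 16, 13]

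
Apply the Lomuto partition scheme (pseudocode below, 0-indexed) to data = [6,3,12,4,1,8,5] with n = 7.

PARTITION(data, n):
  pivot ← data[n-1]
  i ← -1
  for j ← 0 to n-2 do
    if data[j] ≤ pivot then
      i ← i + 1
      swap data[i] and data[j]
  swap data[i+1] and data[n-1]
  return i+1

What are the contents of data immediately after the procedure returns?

pivot = data[6] = 5; i = -1
j=0: data[0]=6 > 5 → no swap
j=1: data[1]=3 ≤ 5 → i=0, swap data[0],data[1] → [3,6,12,4,1,8,5]
j=2: data[2]=12 > 5 → no swap
j=3: data[3]=4 ≤ 5 → i=1, swap data[1],data[3] → [3,4,12,6,1,8,5]
j=4: data[4]=1 ≤ 5 → i=2, swap data[2],data[4] → [3,4,1,6,12,8,5]
j=5: data[5]=8 > 5 → no swap
final swap data[3],data[6] → [3,4,1,5,12,8,6]; return 3

[3,4,1,5,12,8,6]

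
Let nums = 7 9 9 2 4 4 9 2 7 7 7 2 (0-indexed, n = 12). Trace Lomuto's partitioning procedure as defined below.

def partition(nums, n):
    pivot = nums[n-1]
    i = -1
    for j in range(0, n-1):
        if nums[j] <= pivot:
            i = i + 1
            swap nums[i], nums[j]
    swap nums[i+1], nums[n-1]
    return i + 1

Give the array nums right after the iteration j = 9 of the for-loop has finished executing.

2 2 9 7 4 4 9 9 7 7 7 2

pivot=2, i=-1
j=0: 7>2, skip
j=1: 9>2, skip
j=2: 9>2, skip
j=3: 2≤2, i=0, swap(0,3) ⇒ 2 9 9 7 4 4 9 2 7 7 7 2
j=4: 4>2, skip
j=5: 4>2, skip
j=6: 9>2, skip
j=7: 2≤2, i=1, swap(1,7) ⇒ 2 2 9 7 4 4 9 9 7 7 7 2
j=8: 7>2, skip
j=9: 7>2, skip
(after j=9) nums = 2 2 9 7 4 4 9 9 7 7 7 2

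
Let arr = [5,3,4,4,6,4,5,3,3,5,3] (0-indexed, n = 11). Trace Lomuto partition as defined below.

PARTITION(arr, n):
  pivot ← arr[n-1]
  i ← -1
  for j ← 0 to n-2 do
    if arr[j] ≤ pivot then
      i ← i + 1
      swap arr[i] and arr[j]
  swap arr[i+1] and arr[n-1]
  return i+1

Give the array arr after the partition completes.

pivot = arr[10] = 3; i = -1
j=0: arr[0]=5 > 3 → no swap
j=1: arr[1]=3 ≤ 3 → i=0, swap arr[0],arr[1] → [3,5,4,4,6,4,5,3,3,5,3]
j=2: arr[2]=4 > 3 → no swap
j=3: arr[3]=4 > 3 → no swap
j=4: arr[4]=6 > 3 → no swap
j=5: arr[5]=4 > 3 → no swap
j=6: arr[6]=5 > 3 → no swap
j=7: arr[7]=3 ≤ 3 → i=1, swap arr[1],arr[7] → [3,3,4,4,6,4,5,5,3,5,3]
j=8: arr[8]=3 ≤ 3 → i=2, swap arr[2],arr[8] → [3,3,3,4,6,4,5,5,4,5,3]
j=9: arr[9]=5 > 3 → no swap
final swap arr[3],arr[10] → [3,3,3,3,6,4,5,5,4,5,4]; return 3

[3,3,3,3,6,4,5,5,4,5,4]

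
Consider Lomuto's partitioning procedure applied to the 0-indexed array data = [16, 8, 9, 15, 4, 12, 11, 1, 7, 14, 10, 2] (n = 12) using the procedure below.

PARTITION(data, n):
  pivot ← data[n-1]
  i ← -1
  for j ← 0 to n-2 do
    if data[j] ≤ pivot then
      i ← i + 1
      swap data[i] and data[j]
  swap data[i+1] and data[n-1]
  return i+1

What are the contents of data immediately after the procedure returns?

pivot = data[11] = 2; i = -1
j=0: data[0]=16 > 2 → no swap
j=1: data[1]=8 > 2 → no swap
j=2: data[2]=9 > 2 → no swap
j=3: data[3]=15 > 2 → no swap
j=4: data[4]=4 > 2 → no swap
j=5: data[5]=12 > 2 → no swap
j=6: data[6]=11 > 2 → no swap
j=7: data[7]=1 ≤ 2 → i=0, swap data[0],data[7] → [1, 8, 9, 15, 4, 12, 11, 16, 7, 14, 10, 2]
j=8: data[8]=7 > 2 → no swap
j=9: data[9]=14 > 2 → no swap
j=10: data[10]=10 > 2 → no swap
final swap data[1],data[11] → [1, 2, 9, 15, 4, 12, 11, 16, 7, 14, 10, 8]; return 1

[1, 2, 9, 15, 4, 12, 11, 16, 7, 14, 10, 8]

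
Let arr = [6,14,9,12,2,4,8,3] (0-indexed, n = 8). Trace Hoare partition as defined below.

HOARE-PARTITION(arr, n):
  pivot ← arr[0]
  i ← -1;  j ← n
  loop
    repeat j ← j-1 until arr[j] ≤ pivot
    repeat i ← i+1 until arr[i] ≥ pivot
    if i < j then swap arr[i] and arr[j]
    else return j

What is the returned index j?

2

pivot=6
j stops at 7 (3), i stops at 0 (6); swap ⇒ [3,14,9,12,2,4,8,6]
j stops at 5 (4), i stops at 1 (14); swap ⇒ [3,4,9,12,2,14,8,6]
j stops at 4 (2), i stops at 2 (9); swap ⇒ [3,4,2,12,9,14,8,6]
j stops at 2, i stops at 3; i≥j ⇒ return 2. arr=[3,4,2,12,9,14,8,6]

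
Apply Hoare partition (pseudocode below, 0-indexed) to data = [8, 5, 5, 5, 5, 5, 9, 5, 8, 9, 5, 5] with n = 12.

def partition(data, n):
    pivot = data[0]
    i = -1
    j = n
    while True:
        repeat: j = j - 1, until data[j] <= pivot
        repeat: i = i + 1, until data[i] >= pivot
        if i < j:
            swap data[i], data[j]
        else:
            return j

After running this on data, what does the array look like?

[5, 5, 5, 5, 5, 5, 5, 5, 8, 9, 9, 8]

pivot = data[0] = 8; i = -1, j = 12
j→11 (data[11]=5≤8), i→0 (data[0]=8≥8); i<j, swap → [5, 5, 5, 5, 5, 5, 9, 5, 8, 9, 5, 8]
j→10 (data[10]=5≤8), i→6 (data[6]=9≥8); i<j, swap → [5, 5, 5, 5, 5, 5, 5, 5, 8, 9, 9, 8]
j→8, i→8; i≥j, return j=8. data = [5, 5, 5, 5, 5, 5, 5, 5, 8, 9, 9, 8]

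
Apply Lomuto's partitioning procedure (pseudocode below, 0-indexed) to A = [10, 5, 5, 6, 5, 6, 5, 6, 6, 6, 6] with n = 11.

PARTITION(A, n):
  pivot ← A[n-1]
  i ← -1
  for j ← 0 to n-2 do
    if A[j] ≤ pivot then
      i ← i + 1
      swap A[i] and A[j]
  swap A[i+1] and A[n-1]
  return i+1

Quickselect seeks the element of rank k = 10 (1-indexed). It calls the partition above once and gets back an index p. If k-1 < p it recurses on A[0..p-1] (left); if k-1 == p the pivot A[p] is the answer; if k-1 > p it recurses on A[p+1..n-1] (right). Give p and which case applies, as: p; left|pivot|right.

9; pivot

pivot = A[10] = 6; i = -1
j=0: A[0]=10 > 6 → no swap
j=1: A[1]=5 ≤ 6 → i=0, swap A[0],A[1] → [5, 10, 5, 6, 5, 6, 5, 6, 6, 6, 6]
j=2: A[2]=5 ≤ 6 → i=1, swap A[1],A[2] → [5, 5, 10, 6, 5, 6, 5, 6, 6, 6, 6]
j=3: A[3]=6 ≤ 6 → i=2, swap A[2],A[3] → [5, 5, 6, 10, 5, 6, 5, 6, 6, 6, 6]
j=4: A[4]=5 ≤ 6 → i=3, swap A[3],A[4] → [5, 5, 6, 5, 10, 6, 5, 6, 6, 6, 6]
j=5: A[5]=6 ≤ 6 → i=4, swap A[4],A[5] → [5, 5, 6, 5, 6, 10, 5, 6, 6, 6, 6]
j=6: A[6]=5 ≤ 6 → i=5, swap A[5],A[6] → [5, 5, 6, 5, 6, 5, 10, 6, 6, 6, 6]
j=7: A[7]=6 ≤ 6 → i=6, swap A[6],A[7] → [5, 5, 6, 5, 6, 5, 6, 10, 6, 6, 6]
j=8: A[8]=6 ≤ 6 → i=7, swap A[7],A[8] → [5, 5, 6, 5, 6, 5, 6, 6, 10, 6, 6]
j=9: A[9]=6 ≤ 6 → i=8, swap A[8],A[9] → [5, 5, 6, 5, 6, 5, 6, 6, 6, 10, 6]
final swap A[9],A[10] → [5, 5, 6, 5, 6, 5, 6, 6, 6, 6, 10]; return 9
p = 9; k-1 = 9 == 9 ⇒ pivot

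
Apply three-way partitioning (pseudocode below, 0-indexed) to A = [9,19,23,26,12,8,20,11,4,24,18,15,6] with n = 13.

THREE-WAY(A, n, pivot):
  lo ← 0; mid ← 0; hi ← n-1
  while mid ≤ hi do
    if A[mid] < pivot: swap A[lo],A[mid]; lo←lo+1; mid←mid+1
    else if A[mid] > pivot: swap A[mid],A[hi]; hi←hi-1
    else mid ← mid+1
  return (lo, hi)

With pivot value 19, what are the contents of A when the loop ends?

[9,6,15,12,8,18,11,4,19,24,20,26,23]

pivot = 19; lo=0, mid=0, hi=12
A[mid]=9<19: swap A[0],A[0]; lo=1,mid=1 → [9,19,23,26,12,8,20,11,4,24,18,15,6]
A[mid]=19=19: mid=2
A[mid]=23>19: swap A[2],A[12]; hi=11 → [9,19,6,26,12,8,20,11,4,24,18,15,23]
A[mid]=6<19: swap A[1],A[2]; lo=2,mid=3 → [9,6,19,26,12,8,20,11,4,24,18,15,23]
A[mid]=26>19: swap A[3],A[11]; hi=10 → [9,6,19,15,12,8,20,11,4,24,18,26,23]
A[mid]=15<19: swap A[2],A[3]; lo=3,mid=4 → [9,6,15,19,12,8,20,11,4,24,18,26,23]
A[mid]=12<19: swap A[3],A[4]; lo=4,mid=5 → [9,6,15,12,19,8,20,11,4,24,18,26,23]
A[mid]=8<19: swap A[4],A[5]; lo=5,mid=6 → [9,6,15,12,8,19,20,11,4,24,18,26,23]
A[mid]=20>19: swap A[6],A[10]; hi=9 → [9,6,15,12,8,19,18,11,4,24,20,26,23]
A[mid]=18<19: swap A[5],A[6]; lo=6,mid=7 → [9,6,15,12,8,18,19,11,4,24,20,26,23]
A[mid]=11<19: swap A[6],A[7]; lo=7,mid=8 → [9,6,15,12,8,18,11,19,4,24,20,26,23]
A[mid]=4<19: swap A[7],A[8]; lo=8,mid=9 → [9,6,15,12,8,18,11,4,19,24,20,26,23]
A[mid]=24>19: swap A[9],A[9]; hi=8 → [9,6,15,12,8,18,11,4,19,24,20,26,23]
end: lo=8, hi=8; A = [9,6,15,12,8,18,11,4,19,24,20,26,23]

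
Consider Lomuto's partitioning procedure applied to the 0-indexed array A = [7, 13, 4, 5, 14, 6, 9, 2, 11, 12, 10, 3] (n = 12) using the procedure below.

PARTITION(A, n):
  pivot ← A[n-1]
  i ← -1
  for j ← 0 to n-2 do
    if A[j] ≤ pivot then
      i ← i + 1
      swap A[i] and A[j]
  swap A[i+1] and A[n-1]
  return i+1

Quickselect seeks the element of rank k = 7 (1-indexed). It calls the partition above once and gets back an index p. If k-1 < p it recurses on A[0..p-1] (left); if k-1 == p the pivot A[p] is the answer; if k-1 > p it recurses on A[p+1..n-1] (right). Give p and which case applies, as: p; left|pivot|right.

pivot=3, i=-1
j=0: 7>3, skip
j=1: 13>3, skip
j=2: 4>3, skip
j=3: 5>3, skip
j=4: 14>3, skip
j=5: 6>3, skip
j=6: 9>3, skip
j=7: 2≤3, i=0, swap(0,7) ⇒ [2, 13, 4, 5, 14, 6, 9, 7, 11, 12, 10, 3]
j=8: 11>3, skip
j=9: 12>3, skip
j=10: 10>3, skip
swap(1,11) ⇒ [2, 3, 4, 5, 14, 6, 9, 7, 11, 12, 10, 13]; return 1
p = 1; k-1 = 6 > 1 ⇒ right

1; right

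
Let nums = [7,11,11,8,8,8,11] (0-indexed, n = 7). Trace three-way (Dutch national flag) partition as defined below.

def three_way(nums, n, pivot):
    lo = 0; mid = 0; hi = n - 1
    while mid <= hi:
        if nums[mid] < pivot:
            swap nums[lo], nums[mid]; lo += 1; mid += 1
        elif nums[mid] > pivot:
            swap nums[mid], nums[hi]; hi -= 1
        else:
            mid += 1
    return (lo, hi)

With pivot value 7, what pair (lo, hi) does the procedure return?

(0, 0)

pivot = 7; lo=0, mid=0, hi=6
nums[mid]=7=7: mid=1
nums[mid]=11>7: swap nums[1],nums[6]; hi=5 → [7,11,11,8,8,8,11]
nums[mid]=11>7: swap nums[1],nums[5]; hi=4 → [7,8,11,8,8,11,11]
nums[mid]=8>7: swap nums[1],nums[4]; hi=3 → [7,8,11,8,8,11,11]
nums[mid]=8>7: swap nums[1],nums[3]; hi=2 → [7,8,11,8,8,11,11]
nums[mid]=8>7: swap nums[1],nums[2]; hi=1 → [7,11,8,8,8,11,11]
nums[mid]=11>7: swap nums[1],nums[1]; hi=0 → [7,11,8,8,8,11,11]
end: lo=0, hi=0; nums = [7,11,8,8,8,11,11]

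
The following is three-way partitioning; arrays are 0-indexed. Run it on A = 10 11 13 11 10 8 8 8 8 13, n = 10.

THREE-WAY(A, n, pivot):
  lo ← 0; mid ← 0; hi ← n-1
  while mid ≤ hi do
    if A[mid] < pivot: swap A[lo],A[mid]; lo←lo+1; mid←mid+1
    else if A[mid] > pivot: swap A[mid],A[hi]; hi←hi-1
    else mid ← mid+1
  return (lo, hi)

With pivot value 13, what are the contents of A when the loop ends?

pivot = 13; lo=0, mid=0, hi=9
A[mid]=10<13: swap A[0],A[0]; lo=1,mid=1 → 10 11 13 11 10 8 8 8 8 13
A[mid]=11<13: swap A[1],A[1]; lo=2,mid=2 → 10 11 13 11 10 8 8 8 8 13
A[mid]=13=13: mid=3
A[mid]=11<13: swap A[2],A[3]; lo=3,mid=4 → 10 11 11 13 10 8 8 8 8 13
A[mid]=10<13: swap A[3],A[4]; lo=4,mid=5 → 10 11 11 10 13 8 8 8 8 13
A[mid]=8<13: swap A[4],A[5]; lo=5,mid=6 → 10 11 11 10 8 13 8 8 8 13
A[mid]=8<13: swap A[5],A[6]; lo=6,mid=7 → 10 11 11 10 8 8 13 8 8 13
A[mid]=8<13: swap A[6],A[7]; lo=7,mid=8 → 10 11 11 10 8 8 8 13 8 13
A[mid]=8<13: swap A[7],A[8]; lo=8,mid=9 → 10 11 11 10 8 8 8 8 13 13
A[mid]=13=13: mid=10
end: lo=8, hi=9; A = 10 11 11 10 8 8 8 8 13 13

10 11 11 10 8 8 8 8 13 13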